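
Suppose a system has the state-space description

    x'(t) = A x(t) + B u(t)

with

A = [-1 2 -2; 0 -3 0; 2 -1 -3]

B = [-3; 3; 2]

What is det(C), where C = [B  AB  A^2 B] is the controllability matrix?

AB = [[5], [-9], [-15]]
A^2B = [[7], [27], [64]]
Controllability matrix C = [B  AB  A^2B] = [[-3, 5, 7], [3, -9, 27], [2, -15, 64]]
Expanding along the first row, det(C) = (-3)·((-9)·64 - 27·(-15)) - 5·(3·64 - 27·2) + 7·(3·(-15) - (-9)·2) = (-3)·(-171) - 5·138 + 7·(-27) = -366
Since det(C) ≠ 0, rank(C) = 3 and the system is completely controllable.

-366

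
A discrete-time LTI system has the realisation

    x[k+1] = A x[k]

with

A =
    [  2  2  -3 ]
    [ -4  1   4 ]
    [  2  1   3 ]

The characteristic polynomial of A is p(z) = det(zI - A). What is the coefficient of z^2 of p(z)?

Expand det(zI - A) for the 3×3 matrix.
p(z) = z^3 - 6z^2 + 21z - 56.
(Check: constant term = det(-A) = (-1)^3 det A = -56; coefficient of z^2 = -tr A = -6.)
The coefficient of z^2 is -6.

-6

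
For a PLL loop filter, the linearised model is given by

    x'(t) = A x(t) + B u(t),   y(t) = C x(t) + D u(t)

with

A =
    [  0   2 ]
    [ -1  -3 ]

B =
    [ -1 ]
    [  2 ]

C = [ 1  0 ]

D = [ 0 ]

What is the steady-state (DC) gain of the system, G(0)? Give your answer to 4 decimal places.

0.5000

G(0) = C(-A)^{-1}B + D = -C A^{-1} B + D.
det A = 2, so A^{-1} = (1/2)·adj(A) = [[-3/2, -1], [1/2, 0]]
A^{-1} B = [-1/2, -1/2]^T
C A^{-1} B = -1/2
G(0) = D - C A^{-1} B = 0 - (-1/2) = 1/2 ≈ 0.5000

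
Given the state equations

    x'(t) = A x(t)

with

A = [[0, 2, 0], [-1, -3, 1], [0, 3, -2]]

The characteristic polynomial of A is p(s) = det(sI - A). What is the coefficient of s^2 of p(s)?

Expand det(sI - A) for the 3×3 matrix.
p(s) = s^3 + 5s^2 + 5s + 4.
(Check: constant term = det(-A) = (-1)^3 det A = 4; coefficient of s^2 = -tr A = 5.)
The coefficient of s^2 is 5.

5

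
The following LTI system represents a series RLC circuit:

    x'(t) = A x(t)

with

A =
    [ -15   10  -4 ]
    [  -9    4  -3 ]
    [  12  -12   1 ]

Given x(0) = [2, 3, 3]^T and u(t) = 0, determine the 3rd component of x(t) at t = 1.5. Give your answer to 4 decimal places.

0.0333

det(sI - A) = s^3 - (tr A)s^2 + (M11 + M22 + M33)s - det A, where Mii is the 2×2 principal minor of A obtained by deleting row i and column i.
tr A = (-15) + 4 + 1 = -10; M11 = 4·1 - (-3)·(-12) = 4 - 36 = -32; M22 = (-15)·1 - (-4)·12 = -15 - (-48) = 33; M33 = (-15)·4 - 10·(-9) = -60 - (-90) = 30; sum of minors = 31.
det A = (-15)·(4·1 - (-3)·(-12)) - 10·((-9)·1 - (-3)·12) + (-4)·((-9)·(-12) - 4·12) = (-15)·(-32) - 10·27 + (-4)·60 = -30.
So p(s) = det(sI - A) = s^3 + 10s^2 + 31s + 30.
Rational-root test: any integer root divides 30. Testing small divisors, s = -2 works: p(-2) = -8 + 40 + (-62) + 30 = 0, so (s + 2) is a factor.
Dividing, p(s) = (s + 2)(s^2 + 8s + 15).
Factor s^2 + 8s + 15: two numbers with sum -8 and product 15 are -3 and -5, so s^2 + 8s + 15 = (s + 3)(s + 5).
Hence p(s) = (s + 2) (s + 3) (s + 5), with roots -5, -3, -2.
The eigenvalues -5, -3, -2 are distinct and real, so A is diagonalisable and x(t) = e^{At} x(0) = V diag(e^{λ_i t}) V^{-1} x(0), where the columns of V are the eigenvectors.
λ = -5: A - (-5)I = [[-10, 10, -4], [-9, 9, -3], [12, -12, 6]]. v must be orthogonal to every row; (row 1) × (row 2) = [6, 6, 0], so take v_1 = [-1, -1, 0]^T.
λ = -3: A - (-3)I = [[-12, 10, -4], [-9, 7, -3], [12, -12, 4]]. v must be orthogonal to every row; (row 1) × (row 2) = [-2, 0, 6], so take v_2 = [1, 0, -3]^T.
λ = -2: A - (-2)I = [[-13, 10, -4], [-9, 6, -3], [12, -12, 3]]. v must be orthogonal to every row; (row 1) × (row 2) = [-6, -3, 12], so take v_3 = [-2, -1, 4]^T.
V = [v_1 v_2 v_3] = [[-1, 1, -2], [-1, 0, -1], [0, -3, 4]] has det V = 1, so V^{-1} = adj(V)/det V = [[-3, 2, -1], [4, -4, 1], [3, -3, 1]].
Modal coordinates z(0) = V^{-1} x(0): (-3)·2 + 2·3 + (-1)·3 = -3; 4·2 + (-4)·3 + 1·3 = -1; 3·2 + (-3)·3 + 1·3 = 0; so z(0) = [-3, -1, 0]^T.
x_3(t) = Σ_i (v_i)_3 · z_i(0) · e^{λ_i t} (row 3 of V times the modal terms).
x_3(1.5) = 0·(-3)·e^{-5·1.5} + (-3)·(-1)·e^{-3·1.5} + 4·0·e^{-2·1.5} = 0·0.000553 + 3·0.011109 + 0·0.049787 = 0.0333.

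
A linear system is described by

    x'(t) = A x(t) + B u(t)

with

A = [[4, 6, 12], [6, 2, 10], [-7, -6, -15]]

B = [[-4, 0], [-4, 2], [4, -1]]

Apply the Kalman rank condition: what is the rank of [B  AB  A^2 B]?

AB = [[8, 0], [8, -6], [-8, 3]]
A^2B = [[-16, 0], [-16, 18], [16, -9]]
Controllability matrix C = [B  AB  A^2B] = [[-4, 0, 8, 0, -16, 0], [-4, 2, 8, -6, -16, 18], [4, -1, -8, 3, 16, -9]]
The rows r1, r2, r3 of C are linearly dependent: r1 + r2 + 2·r3 = 0 (check each entry), so rank(C) ≤ 2.
The 2×2 minor from rows 1, 2, columns 1, 2 is (-4)·2 - 0·(-4) = -8 - 0 = -8 ≠ 0, so rank(C) = 2.
rank(C) = 2 < n = 3, so the pair (A, B) is not completely controllable.

2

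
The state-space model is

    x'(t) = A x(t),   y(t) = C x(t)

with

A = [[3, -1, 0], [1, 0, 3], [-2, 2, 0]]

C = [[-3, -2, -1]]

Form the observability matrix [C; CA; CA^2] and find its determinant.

CA = [[-9, 1, -6]]
CA^2 = [[-14, -3, 3]]
Observability matrix O = [C; CA; CA^2] = [[-3, -2, -1], [-9, 1, -6], [-14, -3, 3]]
Expanding along the first row, det(O) = (-3)·(1·3 - (-6)·(-3)) - (-2)·((-9)·3 - (-6)·(-14)) + (-1)·((-9)·(-3) - 1·(-14)) = (-3)·(-15) - (-2)·(-111) + (-1)·41 = -218
Since det(O) ≠ 0, rank(O) = 3 and the system is completely observable.

-218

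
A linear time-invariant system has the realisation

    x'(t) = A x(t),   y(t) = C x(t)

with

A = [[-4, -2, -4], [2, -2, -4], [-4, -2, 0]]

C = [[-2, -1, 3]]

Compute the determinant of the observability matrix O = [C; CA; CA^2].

CA = [[-6, 0, 12]]
CA^2 = [[-24, -12, 24]]
Observability matrix O = [C; CA; CA^2] = [[-2, -1, 3], [-6, 0, 12], [-24, -12, 24]]
Expanding along the first row, det(O) = (-2)·(0·24 - 12·(-12)) - (-1)·((-6)·24 - 12·(-24)) + 3·((-6)·(-12) - 0·(-24)) = (-2)·144 - (-1)·144 + 3·72 = 72
Since det(O) ≠ 0, rank(O) = 3 and the system is completely observable.

72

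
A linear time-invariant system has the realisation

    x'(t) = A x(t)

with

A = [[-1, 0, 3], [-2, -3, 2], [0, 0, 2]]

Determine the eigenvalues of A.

-3, -1, 2

det(sI - A) = s^3 - (tr A)s^2 + (M11 + M22 + M33)s - det A, where Mii is the 2×2 principal minor of A obtained by deleting row i and column i.
tr A = (-1) + (-3) + 2 = -2; M11 = (-3)·2 - 2·0 = -6 - 0 = -6; M22 = (-1)·2 - 3·0 = -2 - 0 = -2; M33 = (-1)·(-3) - 0·(-2) = 3 - 0 = 3; sum of minors = -5.
det A = (-1)·((-3)·2 - 2·0) - 0·((-2)·2 - 2·0) + 3·((-2)·0 - (-3)·0) = (-1)·(-6) - 0·(-4) + 3·0 = 6.
So p(s) = det(sI - A) = s^3 + 2s^2 - 5s - 6.
Rational-root test: any integer root divides -6. Testing small divisors, s = -1 works: p(-1) = -1 + 2 + 5 + (-6) = 0, so (s + 1) is a factor.
Dividing, p(s) = (s + 1)(s^2 + s - 6).
Factor s^2 + s - 6: two numbers with sum -1 and product -6 are 2 and -3, so s^2 + s - 6 = (s - 2)(s + 3).
Hence p(s) = (s - 2) (s + 1) (s + 3), with roots -3, -1, 2.
At least one eigenvalue has non-negative real part, so the system is not asymptotically stable.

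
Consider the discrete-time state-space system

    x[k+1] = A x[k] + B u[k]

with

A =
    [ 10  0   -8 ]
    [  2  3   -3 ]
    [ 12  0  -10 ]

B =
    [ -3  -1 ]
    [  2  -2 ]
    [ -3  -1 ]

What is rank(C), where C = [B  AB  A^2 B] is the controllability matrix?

AB = [[-6, -2], [9, -5], [-6, -2]]
A^2B = [[-12, -4], [33, -13], [-12, -4]]
Controllability matrix C = [B  AB  A^2B] = [[-3, -1, -6, -2, -12, -4], [2, -2, 9, -5, 33, -13], [-3, -1, -6, -2, -12, -4]]
The rows r1, r2, r3 of C are linearly dependent: -r1 + r3 = 0 (check each entry), so rank(C) ≤ 2.
The 2×2 minor from rows 1, 2, columns 1, 2 is (-3)·(-2) - (-1)·2 = 6 - (-2) = 8 ≠ 0, so rank(C) = 2.
rank(C) = 2 < n = 3, so the pair (A, B) is not completely controllable.

2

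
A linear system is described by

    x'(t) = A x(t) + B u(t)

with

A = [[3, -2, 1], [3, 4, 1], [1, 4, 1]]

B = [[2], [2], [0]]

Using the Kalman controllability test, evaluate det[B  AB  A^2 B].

-48

AB = [[2], [14], [10]]
A^2B = [[-12], [72], [68]]
Controllability matrix C = [B  AB  A^2B] = [[2, 2, -12], [2, 14, 72], [0, 10, 68]]
Expanding along the first row, det(C) = 2·(14·68 - 72·10) - 2·(2·68 - 72·0) + (-12)·(2·10 - 14·0) = 2·232 - 2·136 + (-12)·20 = -48
Since det(C) ≠ 0, rank(C) = 3 and the system is completely controllable.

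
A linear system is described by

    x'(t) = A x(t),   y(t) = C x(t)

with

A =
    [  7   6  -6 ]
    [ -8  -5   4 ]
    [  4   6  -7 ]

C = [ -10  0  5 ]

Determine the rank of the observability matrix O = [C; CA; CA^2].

2

CA = [[-50, -30, 25]]
CA^2 = [[-10, 0, 5]]
Observability matrix O = [C; CA; CA^2] = [[-10, 0, 5], [-50, -30, 25], [-10, 0, 5]]
The columns c1, c2, c3 of O are linearly dependent: c1 + 2·c3 = 0 (check each entry), so rank(O) ≤ 2.
The 2×2 minor from rows 1, 2, columns 1, 2 is (-10)·(-30) - 0·(-50) = 300 - 0 = 300 ≠ 0, so rank(O) = 2.
rank(O) = 2 < n = 3, so the pair (A, C) is not completely observable.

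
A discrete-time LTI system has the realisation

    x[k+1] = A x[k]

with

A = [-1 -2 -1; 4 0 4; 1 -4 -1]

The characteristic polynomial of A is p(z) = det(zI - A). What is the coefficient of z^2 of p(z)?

Expand det(zI - A) for the 3×3 matrix.
p(z) = z^3 + 2z^2 + 26z + 16.
(Check: constant term = det(-A) = (-1)^3 det A = 16; coefficient of z^2 = -tr A = 2.)
The coefficient of z^2 is 2.

2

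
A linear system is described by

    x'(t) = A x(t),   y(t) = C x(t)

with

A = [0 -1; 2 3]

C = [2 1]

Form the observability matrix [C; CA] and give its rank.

CA = [[2, 1]]
Observability matrix O = [C; CA] = [[2, 1], [2, 1]]
Every row of O is a scalar multiple of row 1 = [2, 1] (multipliers 1, 1), so the rows span a one-dimensional space.
O ≠ 0, hence rank(O) = 1.
rank(O) = 1 < n = 2, so the pair (A, C) is not completely observable.

1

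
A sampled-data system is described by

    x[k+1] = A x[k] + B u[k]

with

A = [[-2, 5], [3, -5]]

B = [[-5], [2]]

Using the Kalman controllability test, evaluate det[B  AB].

AB = [[20], [-25]]
Controllability matrix C = [B  AB] = [[-5, 20], [2, -25]]
det(C) = (-5)·(-25) - 20·2 = 125 - 40 = 85
Since det(C) ≠ 0, rank(C) = 2 and the system is completely controllable.

85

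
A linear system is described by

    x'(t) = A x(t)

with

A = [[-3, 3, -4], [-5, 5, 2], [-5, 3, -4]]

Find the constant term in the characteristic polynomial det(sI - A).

52

Expand det(sI - A) for the 3×3 matrix.
p(s) = s^3 + 2s^2 - 34s + 52.
(Check: constant term = det(-A) = (-1)^3 det A = 52; coefficient of s^2 = -tr A = 2.)
The constant term is 52.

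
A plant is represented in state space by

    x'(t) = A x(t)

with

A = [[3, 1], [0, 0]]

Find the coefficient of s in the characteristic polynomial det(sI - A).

-3

For a 2×2 matrix, det(sI - A) = s^2 - (tr A)s + det A.
tr A = 3, det A = 0.
So p(s) = s^2 - 3s.
The coefficient of s is -3.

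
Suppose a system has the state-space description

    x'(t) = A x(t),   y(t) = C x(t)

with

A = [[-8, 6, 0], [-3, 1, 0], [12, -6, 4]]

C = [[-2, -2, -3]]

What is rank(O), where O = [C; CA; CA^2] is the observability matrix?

2

CA = [[-14, 4, -12]]
CA^2 = [[-44, -8, -48]]
Observability matrix O = [C; CA; CA^2] = [[-2, -2, -3], [-14, 4, -12], [-44, -8, -48]]
The columns c1, c2, c3 of O are linearly dependent: -2·c1 - c2 + 2·c3 = 0 (check each entry), so rank(O) ≤ 2.
The 2×2 minor from rows 1, 2, columns 1, 2 is (-2)·4 - (-2)·(-14) = -8 - 28 = -36 ≠ 0, so rank(O) = 2.
rank(O) = 2 < n = 3, so the pair (A, C) is not completely observable.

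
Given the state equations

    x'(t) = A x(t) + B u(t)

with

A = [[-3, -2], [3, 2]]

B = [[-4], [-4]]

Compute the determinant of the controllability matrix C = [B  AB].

AB = [[20], [-20]]
Controllability matrix C = [B  AB] = [[-4, 20], [-4, -20]]
det(C) = (-4)·(-20) - 20·(-4) = 80 - (-80) = 160
Since det(C) ≠ 0, rank(C) = 2 and the system is completely controllable.

160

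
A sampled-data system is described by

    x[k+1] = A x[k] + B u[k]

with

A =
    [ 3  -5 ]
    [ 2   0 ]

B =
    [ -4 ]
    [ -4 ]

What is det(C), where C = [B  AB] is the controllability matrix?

64

AB = [[8], [-8]]
Controllability matrix C = [B  AB] = [[-4, 8], [-4, -8]]
det(C) = (-4)·(-8) - 8·(-4) = 32 - (-32) = 64
Since det(C) ≠ 0, rank(C) = 2 and the system is completely controllable.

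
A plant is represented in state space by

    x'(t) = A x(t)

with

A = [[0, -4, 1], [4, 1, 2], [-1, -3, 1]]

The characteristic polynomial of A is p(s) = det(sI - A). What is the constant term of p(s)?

Expand det(sI - A) for the 3×3 matrix.
p(s) = s^3 - 2s^2 + 24s - 13.
(Check: constant term = det(-A) = (-1)^3 det A = -13; coefficient of s^2 = -tr A = -2.)
The constant term is -13.

-13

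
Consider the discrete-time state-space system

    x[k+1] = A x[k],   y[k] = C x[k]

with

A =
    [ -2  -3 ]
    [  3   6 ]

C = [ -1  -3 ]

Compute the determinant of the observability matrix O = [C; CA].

-6

CA = [[-7, -15]]
Observability matrix O = [C; CA] = [[-1, -3], [-7, -15]]
det(O) = (-1)·(-15) - (-3)·(-7) = 15 - 21 = -6
Since det(O) ≠ 0, rank(O) = 2 and the system is completely observable.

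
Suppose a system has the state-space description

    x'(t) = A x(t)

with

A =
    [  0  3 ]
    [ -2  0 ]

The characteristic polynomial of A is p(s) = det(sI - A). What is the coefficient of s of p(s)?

For a 2×2 matrix, det(sI - A) = s^2 - (tr A)s + det A.
tr A = 0, det A = 6.
So p(s) = s^2 + 6.
The coefficient of s is 0.

0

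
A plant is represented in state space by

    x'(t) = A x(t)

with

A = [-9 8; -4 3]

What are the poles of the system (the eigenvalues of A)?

-5, -1

det(sI - A) = s^2 - (tr A)s + det A, with tr A = (-9) + 3 = -6 and det A = (-9)·3 - 8·(-4) = -27 - (-32) = 5.
So p(s) = det(sI - A) = s^2 + 6s + 5.
Factor s^2 + 6s + 5: two numbers with sum -6 and product 5 are -1 and -5, so s^2 + 6s + 5 = (s + 1)(s + 5).
Hence p(s) = (s + 1) (s + 5), with roots -5, -1.
All eigenvalues have negative real part, so the system is asymptotically stable.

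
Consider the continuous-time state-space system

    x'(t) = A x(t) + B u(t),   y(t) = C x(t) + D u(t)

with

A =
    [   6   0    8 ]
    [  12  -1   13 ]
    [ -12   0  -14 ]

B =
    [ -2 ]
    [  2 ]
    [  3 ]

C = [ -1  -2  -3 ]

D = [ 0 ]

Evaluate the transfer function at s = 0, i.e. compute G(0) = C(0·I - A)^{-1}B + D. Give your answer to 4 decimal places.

-10.1667

G(0) = C(-A)^{-1}B + D = -C A^{-1} B + D.
det A = -12, so A^{-1} = (1/-12)·adj(A) = [[-7/6, 0, -2/3], [-1, -1, -3/2], [1, 0, 1/2]]
A^{-1} B = [1/3, -9/2, -1/2]^T
C A^{-1} B = 61/6
G(0) = D - C A^{-1} B = 0 - (61/6) = -61/6 ≈ -10.1667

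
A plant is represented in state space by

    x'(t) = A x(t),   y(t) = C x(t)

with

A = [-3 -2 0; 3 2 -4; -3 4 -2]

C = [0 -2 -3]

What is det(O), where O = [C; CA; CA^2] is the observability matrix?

CA = [[3, -16, 14]]
CA^2 = [[-99, 18, 36]]
Observability matrix O = [C; CA; CA^2] = [[0, -2, -3], [3, -16, 14], [-99, 18, 36]]
Expanding along the first row, det(O) = 0·((-16)·36 - 14·18) - (-2)·(3·36 - 14·(-99)) + (-3)·(3·18 - (-16)·(-99)) = 0·(-828) - (-2)·1494 + (-3)·(-1530) = 7578
Since det(O) ≠ 0, rank(O) = 3 and the system is completely observable.

7578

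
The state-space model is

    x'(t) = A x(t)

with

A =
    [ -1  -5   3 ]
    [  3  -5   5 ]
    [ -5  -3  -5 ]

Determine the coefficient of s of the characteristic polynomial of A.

80

Expand det(sI - A) for the 3×3 matrix.
p(s) = s^3 + 11s^2 + 80s + 92.
(Check: constant term = det(-A) = (-1)^3 det A = 92; coefficient of s^2 = -tr A = 11.)
The coefficient of s is 80.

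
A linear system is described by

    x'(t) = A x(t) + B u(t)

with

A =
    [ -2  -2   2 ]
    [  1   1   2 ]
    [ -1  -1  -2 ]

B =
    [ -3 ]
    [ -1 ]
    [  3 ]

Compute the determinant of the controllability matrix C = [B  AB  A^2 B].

480

AB = [[14], [2], [-2]]
A^2B = [[-36], [12], [-12]]
Controllability matrix C = [B  AB  A^2B] = [[-3, 14, -36], [-1, 2, 12], [3, -2, -12]]
Expanding along the first row, det(C) = (-3)·(2·(-12) - 12·(-2)) - 14·((-1)·(-12) - 12·3) + (-36)·((-1)·(-2) - 2·3) = (-3)·0 - 14·(-24) + (-36)·(-4) = 480
Since det(C) ≠ 0, rank(C) = 3 and the system is completely controllable.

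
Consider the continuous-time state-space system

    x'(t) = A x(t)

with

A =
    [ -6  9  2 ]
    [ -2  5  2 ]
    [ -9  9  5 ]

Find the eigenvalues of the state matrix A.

-4, 3, 5

det(sI - A) = s^3 - (tr A)s^2 + (M11 + M22 + M33)s - det A, where Mii is the 2×2 principal minor of A obtained by deleting row i and column i.
tr A = (-6) + 5 + 5 = 4; M11 = 5·5 - 2·9 = 25 - 18 = 7; M22 = (-6)·5 - 2·(-9) = -30 - (-18) = -12; M33 = (-6)·5 - 9·(-2) = -30 - (-18) = -12; sum of minors = -17.
det A = (-6)·(5·5 - 2·9) - 9·((-2)·5 - 2·(-9)) + 2·((-2)·9 - 5·(-9)) = (-6)·7 - 9·8 + 2·27 = -60.
So p(s) = det(sI - A) = s^3 - 4s^2 - 17s + 60.
Rational-root test: any integer root divides 60. Testing small divisors, s = 3 works: p(3) = 27 + (-36) + (-51) + 60 = 0, so (s - 3) is a factor.
Dividing, p(s) = (s - 3)(s^2 - s - 20).
Factor s^2 - s - 20: two numbers with sum 1 and product -20 are 5 and -4, so s^2 - s - 20 = (s - 5)(s + 4).
Hence p(s) = (s - 5) (s - 3) (s + 4), with roots -4, 3, 5.
At least one eigenvalue has non-negative real part, so the system is not asymptotically stable.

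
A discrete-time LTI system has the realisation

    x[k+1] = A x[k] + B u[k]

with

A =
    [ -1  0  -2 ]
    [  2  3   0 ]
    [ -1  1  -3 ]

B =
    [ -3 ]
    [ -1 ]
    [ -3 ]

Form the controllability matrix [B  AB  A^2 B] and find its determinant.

AB = [[9], [-9], [11]]
A^2B = [[-31], [-9], [-51]]
Controllability matrix C = [B  AB  A^2B] = [[-3, 9, -31], [-1, -9, -9], [-3, 11, -51]]
Expanding along the first row, det(C) = (-3)·((-9)·(-51) - (-9)·11) - 9·((-1)·(-51) - (-9)·(-3)) + (-31)·((-1)·11 - (-9)·(-3)) = (-3)·558 - 9·24 + (-31)·(-38) = -712
Since det(C) ≠ 0, rank(C) = 3 and the system is completely controllable.

-712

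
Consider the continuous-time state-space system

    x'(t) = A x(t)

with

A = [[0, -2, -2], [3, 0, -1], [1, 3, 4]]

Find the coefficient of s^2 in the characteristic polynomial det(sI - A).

Expand det(sI - A) for the 3×3 matrix.
p(s) = s^3 - 4s^2 + 11s - 8.
(Check: constant term = det(-A) = (-1)^3 det A = -8; coefficient of s^2 = -tr A = -4.)
The coefficient of s^2 is -4.

-4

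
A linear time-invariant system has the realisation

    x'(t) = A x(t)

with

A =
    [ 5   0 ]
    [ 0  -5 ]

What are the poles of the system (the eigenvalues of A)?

-5, 5

det(sI - A) = s^2 - (tr A)s + det A, with tr A = 5 + (-5) = 0 and det A = 5·(-5) - 0·0 = -25 - 0 = -25.
So p(s) = det(sI - A) = s^2 - 25.
Factor s^2 - 25: two numbers with sum 0 and product -25 are 5 and -5, so s^2 - 25 = (s - 5)(s + 5).
Hence p(s) = (s - 5) (s + 5), with roots -5, 5.
At least one eigenvalue has non-negative real part, so the system is not asymptotically stable.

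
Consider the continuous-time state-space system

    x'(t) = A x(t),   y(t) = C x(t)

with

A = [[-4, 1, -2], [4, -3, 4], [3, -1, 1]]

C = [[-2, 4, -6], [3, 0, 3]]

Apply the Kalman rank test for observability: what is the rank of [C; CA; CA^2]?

CA = [[6, -8, 14], [-3, 0, -3]]
CA^2 = [[-14, 16, -30], [3, 0, 3]]
Observability matrix O = [C; CA; CA^2] = [[-2, 4, -6], [3, 0, 3], [6, -8, 14], [-3, 0, -3], [-14, 16, -30], [3, 0, 3]]
The columns c1, c2, c3 of O are linearly dependent: -c1 + c2 + c3 = 0 (check each entry), so rank(O) ≤ 2.
The 2×2 minor from rows 1, 2, columns 1, 2 is (-2)·0 - 4·3 = 0 - 12 = -12 ≠ 0, so rank(O) = 2.
rank(O) = 2 < n = 3, so the pair (A, C) is not completely observable.

2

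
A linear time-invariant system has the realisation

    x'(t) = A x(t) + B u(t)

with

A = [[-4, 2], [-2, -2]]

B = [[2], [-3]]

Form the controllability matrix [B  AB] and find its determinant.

AB = [[-14], [2]]
Controllability matrix C = [B  AB] = [[2, -14], [-3, 2]]
det(C) = 2·2 - (-14)·(-3) = 4 - 42 = -38
Since det(C) ≠ 0, rank(C) = 2 and the system is completely controllable.

-38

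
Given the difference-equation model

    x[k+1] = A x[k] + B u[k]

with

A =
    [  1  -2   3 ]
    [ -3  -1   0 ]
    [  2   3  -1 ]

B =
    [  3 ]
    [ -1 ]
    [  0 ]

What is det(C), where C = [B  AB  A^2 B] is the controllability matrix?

AB = [[5], [-8], [3]]
A^2B = [[30], [-7], [-17]]
Controllability matrix C = [B  AB  A^2B] = [[3, 5, 30], [-1, -8, -7], [0, 3, -17]]
Expanding along the first row, det(C) = 3·((-8)·(-17) - (-7)·3) - 5·((-1)·(-17) - (-7)·0) + 30·((-1)·3 - (-8)·0) = 3·157 - 5·17 + 30·(-3) = 296
Since det(C) ≠ 0, rank(C) = 3 and the system is completely controllable.

296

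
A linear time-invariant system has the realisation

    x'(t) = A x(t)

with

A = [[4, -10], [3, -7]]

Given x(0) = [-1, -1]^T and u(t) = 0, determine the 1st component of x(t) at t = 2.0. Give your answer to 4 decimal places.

0.4498

det(sI - A) = s^2 - (tr A)s + det A, with tr A = 4 + (-7) = -3 and det A = 4·(-7) - (-10)·3 = -28 - (-30) = 2.
So p(s) = det(sI - A) = s^2 + 3s + 2.
Factor s^2 + 3s + 2: two numbers with sum -3 and product 2 are -1 and -2, so s^2 + 3s + 2 = (s + 1)(s + 2).
Hence p(s) = (s + 1) (s + 2), with roots -2, -1.
The eigenvalues -2, -1 are distinct and real, so A is diagonalisable and x(t) = e^{At} x(0) = V diag(e^{λ_i t}) V^{-1} x(0), where the columns of V are the eigenvectors.
λ = -2: A - (-2)I = [[6, -10], [3, -5]]. Row 1 gives 6·v1 + (-10)·v2 = 0, so take v_1 = [5, 3]^T.
λ = -1: A - (-1)I = [[5, -10], [3, -6]]. Row 1 gives 5·v1 + (-10)·v2 = 0, so take v_2 = [2, 1]^T.
V = [v_1 v_2] = [[5, 2], [3, 1]] has det V = -1, so V^{-1} = adj(V)/det V = [[-1, 2], [3, -5]].
Modal coordinates z(0) = V^{-1} x(0): (-1)·(-1) + 2·(-1) = -1; 3·(-1) + (-5)·(-1) = 2; so z(0) = [-1, 2]^T.
x_1(t) = Σ_i (v_i)_1 · z_i(0) · e^{λ_i t} (row 1 of V times the modal terms).
x_1(2.0) = 5·(-1)·e^{-2·2.0} + 2·2·e^{-1·2.0} = (-5)·0.018316 + 4·0.135335 = 0.4498.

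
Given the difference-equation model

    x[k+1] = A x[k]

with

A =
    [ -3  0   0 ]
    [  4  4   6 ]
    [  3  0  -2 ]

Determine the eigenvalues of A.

det(zI - A) = z^3 - (tr A)z^2 + (M11 + M22 + M33)z - det A, where Mii is the 2×2 principal minor of A obtained by deleting row i and column i.
tr A = (-3) + 4 + (-2) = -1; M11 = 4·(-2) - 6·0 = -8 - 0 = -8; M22 = (-3)·(-2) - 0·3 = 6 - 0 = 6; M33 = (-3)·4 - 0·4 = -12 - 0 = -12; sum of minors = -14.
det A = (-3)·(4·(-2) - 6·0) - 0·(4·(-2) - 6·3) + 0·(4·0 - 4·3) = (-3)·(-8) - 0·(-26) + 0·(-12) = 24.
So p(z) = det(zI - A) = z^3 + z^2 - 14z - 24.
Rational-root test: any integer root divides -24. Testing small divisors, z = -2 works: p(-2) = -8 + 4 + 28 + (-24) = 0, so (z + 2) is a factor.
Dividing, p(z) = (z + 2)(z^2 - z - 12).
Factor z^2 - z - 12: two numbers with sum 1 and product -12 are 4 and -3, so z^2 - z - 12 = (z - 4)(z + 3).
Hence p(z) = (z - 4) (z + 2) (z + 3), with roots -3, -2, 4.

-3, -2, 4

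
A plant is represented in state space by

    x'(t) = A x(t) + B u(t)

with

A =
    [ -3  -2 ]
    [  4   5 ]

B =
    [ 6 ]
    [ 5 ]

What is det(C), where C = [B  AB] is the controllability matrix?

434

AB = [[-28], [49]]
Controllability matrix C = [B  AB] = [[6, -28], [5, 49]]
det(C) = 6·49 - (-28)·5 = 294 - (-140) = 434
Since det(C) ≠ 0, rank(C) = 2 and the system is completely controllable.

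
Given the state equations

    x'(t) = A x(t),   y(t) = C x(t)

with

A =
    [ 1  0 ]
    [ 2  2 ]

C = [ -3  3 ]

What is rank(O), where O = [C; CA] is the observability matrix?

2

CA = [[3, 6]]
Observability matrix O = [C; CA] = [[-3, 3], [3, 6]]
det(O) = (-3)·6 - 3·3 = -18 - 9 = -27 ≠ 0, so rank(O) = 2.
rank(O) = 2 = n, so the pair (A, C) is completely observable.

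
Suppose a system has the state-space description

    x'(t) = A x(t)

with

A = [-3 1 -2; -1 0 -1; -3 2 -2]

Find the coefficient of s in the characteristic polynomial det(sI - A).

3

Expand det(sI - A) for the 3×3 matrix.
p(s) = s^3 + 5s^2 + 3s + 1.
(Check: constant term = det(-A) = (-1)^3 det A = 1; coefficient of s^2 = -tr A = 5.)
The coefficient of s is 3.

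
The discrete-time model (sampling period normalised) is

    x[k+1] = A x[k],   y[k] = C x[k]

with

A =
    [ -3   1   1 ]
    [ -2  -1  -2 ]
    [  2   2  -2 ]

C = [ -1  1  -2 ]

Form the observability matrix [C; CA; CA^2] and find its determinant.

-155

CA = [[-3, -6, 1]]
CA^2 = [[23, 5, 7]]
Observability matrix O = [C; CA; CA^2] = [[-1, 1, -2], [-3, -6, 1], [23, 5, 7]]
Expanding along the first row, det(O) = (-1)·((-6)·7 - 1·5) - 1·((-3)·7 - 1·23) + (-2)·((-3)·5 - (-6)·23) = (-1)·(-47) - 1·(-44) + (-2)·123 = -155
Since det(O) ≠ 0, rank(O) = 3 and the system is completely observable.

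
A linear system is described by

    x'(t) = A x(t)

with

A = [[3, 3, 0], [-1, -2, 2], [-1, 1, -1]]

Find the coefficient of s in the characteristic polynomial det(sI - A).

-6

Expand det(sI - A) for the 3×3 matrix.
p(s) = s^3 - 6s + 9.
(Check: constant term = det(-A) = (-1)^3 det A = 9; coefficient of s^2 = -tr A = 0.)
The coefficient of s is -6.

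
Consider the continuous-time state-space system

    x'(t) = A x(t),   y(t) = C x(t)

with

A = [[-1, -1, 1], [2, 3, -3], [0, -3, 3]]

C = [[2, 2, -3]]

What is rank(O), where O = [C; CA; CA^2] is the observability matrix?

3

CA = [[2, 13, -13]]
CA^2 = [[24, 76, -76]]
Observability matrix O = [C; CA; CA^2] = [[2, 2, -3], [2, 13, -13], [24, 76, -76]]
det(O) = 2·(13·(-76) - (-13)·76) - 2·(2·(-76) - (-13)·24) + (-3)·(2·76 - 13·24) = 2·0 - 2·160 + (-3)·(-160) = 160 ≠ 0, so rank(O) = 3.
rank(O) = 3 = n, so the pair (A, C) is completely observable.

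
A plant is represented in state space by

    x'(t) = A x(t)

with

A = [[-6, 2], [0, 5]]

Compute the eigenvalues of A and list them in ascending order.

det(sI - A) = s^2 - (tr A)s + det A, with tr A = (-6) + 5 = -1 and det A = (-6)·5 - 2·0 = -30 - 0 = -30.
So p(s) = det(sI - A) = s^2 + s - 30.
Factor s^2 + s - 30: two numbers with sum -1 and product -30 are 5 and -6, so s^2 + s - 30 = (s - 5)(s + 6).
Hence p(s) = (s - 5) (s + 6), with roots -6, 5.
At least one eigenvalue has non-negative real part, so the system is not asymptotically stable.

-6, 5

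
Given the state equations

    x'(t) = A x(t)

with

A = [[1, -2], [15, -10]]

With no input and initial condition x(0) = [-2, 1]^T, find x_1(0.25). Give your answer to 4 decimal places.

-1.7123

det(sI - A) = s^2 - (tr A)s + det A, with tr A = 1 + (-10) = -9 and det A = 1·(-10) - (-2)·15 = -10 - (-30) = 20.
So p(s) = det(sI - A) = s^2 + 9s + 20.
Factor s^2 + 9s + 20: two numbers with sum -9 and product 20 are -4 and -5, so s^2 + 9s + 20 = (s + 4)(s + 5).
Hence p(s) = (s + 4) (s + 5), with roots -5, -4.
The eigenvalues -5, -4 are distinct and real, so A is diagonalisable and x(t) = e^{At} x(0) = V diag(e^{λ_i t}) V^{-1} x(0), where the columns of V are the eigenvectors.
λ = -5: A - (-5)I = [[6, -2], [15, -5]]. Row 1 gives 6·v1 + (-2)·v2 = 0, so take v_1 = [1, 3]^T.
λ = -4: A - (-4)I = [[5, -2], [15, -6]]. Row 1 gives 5·v1 + (-2)·v2 = 0, so take v_2 = [2, 5]^T.
V = [v_1 v_2] = [[1, 2], [3, 5]] has det V = -1, so V^{-1} = adj(V)/det V = [[-5, 2], [3, -1]].
Modal coordinates z(0) = V^{-1} x(0): (-5)·(-2) + 2·1 = 12; 3·(-2) + (-1)·1 = -7; so z(0) = [12, -7]^T.
x_1(t) = Σ_i (v_i)_1 · z_i(0) · e^{λ_i t} (row 1 of V times the modal terms).
x_1(0.25) = 1·12·e^{-5·0.25} + 2·(-7)·e^{-4·0.25} = 12·0.28650480 + (-14)·0.36787944 = -1.7123.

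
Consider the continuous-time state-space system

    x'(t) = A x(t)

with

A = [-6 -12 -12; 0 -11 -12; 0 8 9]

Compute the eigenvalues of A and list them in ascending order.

det(sI - A) = s^3 - (tr A)s^2 + (M11 + M22 + M33)s - det A, where Mii is the 2×2 principal minor of A obtained by deleting row i and column i.
tr A = (-6) + (-11) + 9 = -8; M11 = (-11)·9 - (-12)·8 = -99 - (-96) = -3; M22 = (-6)·9 - (-12)·0 = -54 - 0 = -54; M33 = (-6)·(-11) - (-12)·0 = 66 - 0 = 66; sum of minors = 9.
det A = (-6)·((-11)·9 - (-12)·8) - (-12)·(0·9 - (-12)·0) + (-12)·(0·8 - (-11)·0) = (-6)·(-3) - (-12)·0 + (-12)·0 = 18.
So p(s) = det(sI - A) = s^3 + 8s^2 + 9s - 18.
Rational-root test: any integer root divides -18. Testing small divisors, s = 1 works: p(1) = 1 + 8 + 9 + (-18) = 0, so (s - 1) is a factor.
Dividing, p(s) = (s - 1)(s^2 + 9s + 18).
Factor s^2 + 9s + 18: two numbers with sum -9 and product 18 are -3 and -6, so s^2 + 9s + 18 = (s + 3)(s + 6).
Hence p(s) = (s - 1) (s + 3) (s + 6), with roots -6, -3, 1.
At least one eigenvalue has non-negative real part, so the system is not asymptotically stable.

-6, -3, 1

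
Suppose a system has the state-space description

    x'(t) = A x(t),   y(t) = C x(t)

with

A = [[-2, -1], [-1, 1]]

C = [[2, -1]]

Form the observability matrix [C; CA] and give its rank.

2

CA = [[-3, -3]]
Observability matrix O = [C; CA] = [[2, -1], [-3, -3]]
det(O) = 2·(-3) - (-1)·(-3) = -6 - 3 = -9 ≠ 0, so rank(O) = 2.
rank(O) = 2 = n, so the pair (A, C) is completely observable.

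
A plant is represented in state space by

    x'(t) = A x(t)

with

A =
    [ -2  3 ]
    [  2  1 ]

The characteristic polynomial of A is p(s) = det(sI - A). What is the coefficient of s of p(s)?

1

For a 2×2 matrix, det(sI - A) = s^2 - (tr A)s + det A.
tr A = -1, det A = -8.
So p(s) = s^2 + s - 8.
The coefficient of s is 1.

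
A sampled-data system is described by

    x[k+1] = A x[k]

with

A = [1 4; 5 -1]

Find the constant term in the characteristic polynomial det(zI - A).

For a 2×2 matrix, det(zI - A) = z^2 - (tr A)z + det A.
tr A = 0, det A = -21.
So p(z) = z^2 - 21.
The constant term is -21.

-21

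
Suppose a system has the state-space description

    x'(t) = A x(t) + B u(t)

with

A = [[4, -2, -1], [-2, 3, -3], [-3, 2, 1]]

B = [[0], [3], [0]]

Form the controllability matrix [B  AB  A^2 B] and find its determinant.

AB = [[-6], [9], [6]]
A^2B = [[-48], [21], [42]]
Controllability matrix C = [B  AB  A^2B] = [[0, -6, -48], [3, 9, 21], [0, 6, 42]]
Expanding along the first row, det(C) = 0·(9·42 - 21·6) - (-6)·(3·42 - 21·0) + (-48)·(3·6 - 9·0) = 0·252 - (-6)·126 + (-48)·18 = -108
Since det(C) ≠ 0, rank(C) = 3 and the system is completely controllable.

-108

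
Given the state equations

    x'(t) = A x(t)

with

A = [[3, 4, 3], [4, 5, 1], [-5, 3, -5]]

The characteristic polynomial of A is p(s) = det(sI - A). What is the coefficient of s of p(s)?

-29

Expand det(sI - A) for the 3×3 matrix.
p(s) = s^3 - 3s^2 - 29s - 87.
(Check: constant term = det(-A) = (-1)^3 det A = -87; coefficient of s^2 = -tr A = -3.)
The coefficient of s is -29.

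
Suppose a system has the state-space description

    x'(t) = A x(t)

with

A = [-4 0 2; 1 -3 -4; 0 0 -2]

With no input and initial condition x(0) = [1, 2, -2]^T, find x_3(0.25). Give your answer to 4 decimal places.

det(sI - A) = s^3 - (tr A)s^2 + (M11 + M22 + M33)s - det A, where Mii is the 2×2 principal minor of A obtained by deleting row i and column i.
tr A = (-4) + (-3) + (-2) = -9; M11 = (-3)·(-2) - (-4)·0 = 6 - 0 = 6; M22 = (-4)·(-2) - 2·0 = 8 - 0 = 8; M33 = (-4)·(-3) - 0·1 = 12 - 0 = 12; sum of minors = 26.
det A = (-4)·((-3)·(-2) - (-4)·0) - 0·(1·(-2) - (-4)·0) + 2·(1·0 - (-3)·0) = (-4)·6 - 0·(-2) + 2·0 = -24.
So p(s) = det(sI - A) = s^3 + 9s^2 + 26s + 24.
Rational-root test: any integer root divides 24. Testing small divisors, s = -2 works: p(-2) = -8 + 36 + (-52) + 24 = 0, so (s + 2) is a factor.
Dividing, p(s) = (s + 2)(s^2 + 7s + 12).
Factor s^2 + 7s + 12: two numbers with sum -7 and product 12 are -3 and -4, so s^2 + 7s + 12 = (s + 3)(s + 4).
Hence p(s) = (s + 2) (s + 3) (s + 4), with roots -4, -3, -2.
The eigenvalues -4, -3, -2 are distinct and real, so A is diagonalisable and x(t) = e^{At} x(0) = V diag(e^{λ_i t}) V^{-1} x(0), where the columns of V are the eigenvectors.
λ = -4: A - (-4)I = [[0, 0, 2], [1, 1, -4], [0, 0, 2]]. v must be orthogonal to every row; (row 1) × (row 2) = [-2, 2, 0], so take v_1 = [-1, 1, 0]^T.
λ = -3: A - (-3)I = [[-1, 0, 2], [1, 0, -4], [0, 0, 1]]. v must be orthogonal to every row; (row 1) × (row 2) = [0, -2, 0], so take v_2 = [0, -1, 0]^T.
λ = -2: A - (-2)I = [[-2, 0, 2], [1, -1, -4], [0, 0, 0]]. v must be orthogonal to every row; (row 1) × (row 2) = [2, -6, 2], so take v_3 = [-1, 3, -1]^T.
V = [v_1 v_2 v_3] = [[-1, 0, -1], [1, -1, 3], [0, 0, -1]] has det V = -1, so V^{-1} = adj(V)/det V = [[-1, 0, 1], [-1, -1, -2], [0, 0, -1]].
Modal coordinates z(0) = V^{-1} x(0): (-1)·1 + 0·2 + 1·(-2) = -3; (-1)·1 + (-1)·2 + (-2)·(-2) = 1; 0·1 + 0·2 + (-1)·(-2) = 2; so z(0) = [-3, 1, 2]^T.
x_3(t) = Σ_i (v_i)_3 · z_i(0) · e^{λ_i t} (row 3 of V times the modal terms).
x_3(0.25) = 0·(-3)·e^{-4·0.25} + 0·1·e^{-3·0.25} + (-1)·2·e^{-2·0.25} = 0·0.367879 + 0·0.472367 + (-2)·0.606531 = -1.2131.

-1.2131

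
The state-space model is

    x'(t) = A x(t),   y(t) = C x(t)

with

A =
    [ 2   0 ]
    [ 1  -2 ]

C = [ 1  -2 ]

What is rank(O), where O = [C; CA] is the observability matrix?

2

CA = [[0, 4]]
Observability matrix O = [C; CA] = [[1, -2], [0, 4]]
det(O) = 1·4 - (-2)·0 = 4 - 0 = 4 ≠ 0, so rank(O) = 2.
rank(O) = 2 = n, so the pair (A, C) is completely observable.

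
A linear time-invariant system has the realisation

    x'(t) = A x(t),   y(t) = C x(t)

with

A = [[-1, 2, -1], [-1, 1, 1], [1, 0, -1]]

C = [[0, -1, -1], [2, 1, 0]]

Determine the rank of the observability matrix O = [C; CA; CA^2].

3

CA = [[0, -1, 0], [-3, 5, -1]]
CA^2 = [[1, -1, -1], [-3, -1, 9]]
Observability matrix O = [C; CA; CA^2] = [[0, -1, -1], [2, 1, 0], [0, -1, 0], [-3, 5, -1], [1, -1, -1], [-3, -1, 9]]
Take the 3×3 submatrix of O formed by rows 1, 2, 3: [[0, -1, -1], [2, 1, 0], [0, -1, 0]]. Its determinant is 0·(1·0 - 0·(-1)) - (-1)·(2·0 - 0·0) + (-1)·(2·(-1) - 1·0) = 0·0 - (-1)·0 + (-1)·(-2) = 2 ≠ 0.
So rank(O) ≥ 3; since O has 3 columns, rank(O) = 3.
rank(O) = 3 = n, so the pair (A, C) is completely observable.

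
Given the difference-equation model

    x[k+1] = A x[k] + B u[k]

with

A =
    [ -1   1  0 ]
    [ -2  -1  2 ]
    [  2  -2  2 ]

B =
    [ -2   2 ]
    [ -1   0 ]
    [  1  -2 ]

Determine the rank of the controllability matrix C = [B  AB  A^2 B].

3

AB = [[1, -2], [7, -8], [0, 0]]
A^2B = [[6, -6], [-9, 12], [-12, 12]]
Controllability matrix C = [B  AB  A^2B] = [[-2, 2, 1, -2, 6, -6], [-1, 0, 7, -8, -9, 12], [1, -2, 0, 0, -12, 12]]
Take the 3×3 submatrix of C formed by columns 1, 2, 3: [[-2, 2, 1], [-1, 0, 7], [1, -2, 0]]. Its determinant is (-2)·(0·0 - 7·(-2)) - 2·((-1)·0 - 7·1) + 1·((-1)·(-2) - 0·1) = (-2)·14 - 2·(-7) + 1·2 = -12 ≠ 0.
So rank(C) ≥ 3; since C has 3 rows, rank(C) = 3.
rank(C) = 3 = n, so the pair (A, B) is completely controllable.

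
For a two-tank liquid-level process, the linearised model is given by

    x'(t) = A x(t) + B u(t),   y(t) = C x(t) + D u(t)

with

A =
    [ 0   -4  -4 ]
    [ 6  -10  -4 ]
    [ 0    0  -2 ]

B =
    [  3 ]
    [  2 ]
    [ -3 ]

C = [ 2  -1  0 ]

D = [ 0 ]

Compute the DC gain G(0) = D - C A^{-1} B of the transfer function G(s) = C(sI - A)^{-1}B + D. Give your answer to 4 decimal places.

2.5833

G(0) = C(-A)^{-1}B + D = -C A^{-1} B + D.
det A = -48, so A^{-1} = (1/-48)·adj(A) = [[-5/12, 1/6, 1/2], [-1/4, 0, 1/2], [0, 0, -1/2]]
A^{-1} B = [-29/12, -9/4, 3/2]^T
C A^{-1} B = -31/12
G(0) = D - C A^{-1} B = 0 - (-31/12) = 31/12 ≈ 2.5833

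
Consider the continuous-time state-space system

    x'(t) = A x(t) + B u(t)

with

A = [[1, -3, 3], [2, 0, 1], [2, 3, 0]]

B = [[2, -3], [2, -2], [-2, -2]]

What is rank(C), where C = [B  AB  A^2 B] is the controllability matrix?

AB = [[-10, -3], [2, -8], [10, -12]]
A^2B = [[14, -15], [-10, -18], [-14, -30]]
Controllability matrix C = [B  AB  A^2B] = [[2, -3, -10, -3, 14, -15], [2, -2, 2, -8, -10, -18], [-2, -2, 10, -12, -14, -30]]
Take the 3×3 submatrix of C formed by columns 1, 2, 3: [[2, -3, -10], [2, -2, 2], [-2, -2, 10]]. Its determinant is 2·((-2)·10 - 2·(-2)) - (-3)·(2·10 - 2·(-2)) + (-10)·(2·(-2) - (-2)·(-2)) = 2·(-16) - (-3)·24 + (-10)·(-8) = 120 ≠ 0.
So rank(C) ≥ 3; since C has 3 rows, rank(C) = 3.
rank(C) = 3 = n, so the pair (A, B) is completely controllable.

3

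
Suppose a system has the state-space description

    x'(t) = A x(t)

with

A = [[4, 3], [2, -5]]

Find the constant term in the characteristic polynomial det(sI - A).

-26

For a 2×2 matrix, det(sI - A) = s^2 - (tr A)s + det A.
tr A = -1, det A = -26.
So p(s) = s^2 + s - 26.
The constant term is -26.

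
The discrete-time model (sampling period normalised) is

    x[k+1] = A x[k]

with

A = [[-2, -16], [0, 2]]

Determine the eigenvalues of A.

det(zI - A) = z^2 - (tr A)z + det A, with tr A = (-2) + 2 = 0 and det A = (-2)·2 - (-16)·0 = -4 - 0 = -4.
So p(z) = det(zI - A) = z^2 - 4.
Factor z^2 - 4: two numbers with sum 0 and product -4 are 2 and -2, so z^2 - 4 = (z - 2)(z + 2).
Hence p(z) = (z - 2) (z + 2), with roots -2, 2.

-2, 2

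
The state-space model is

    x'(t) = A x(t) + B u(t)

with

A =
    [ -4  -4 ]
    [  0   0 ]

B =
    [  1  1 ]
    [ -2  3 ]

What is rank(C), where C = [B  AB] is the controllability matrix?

AB = [[4, -16], [0, 0]]
Controllability matrix C = [B  AB] = [[1, 1, 4, -16], [-2, 3, 0, 0]]
Take the 2×2 submatrix of C formed by columns 1, 2: [[1, 1], [-2, 3]]. Its determinant is 1·3 - 1·(-2) = 3 - (-2) = 5 ≠ 0.
So rank(C) ≥ 2; since C has 2 rows, rank(C) = 2.
rank(C) = 2 = n, so the pair (A, B) is completely controllable.

2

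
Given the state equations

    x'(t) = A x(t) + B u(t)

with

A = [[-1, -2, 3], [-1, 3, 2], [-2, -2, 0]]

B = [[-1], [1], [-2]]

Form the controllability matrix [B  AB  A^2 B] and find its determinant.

196

AB = [[-7], [0], [0]]
A^2B = [[7], [7], [14]]
Controllability matrix C = [B  AB  A^2B] = [[-1, -7, 7], [1, 0, 7], [-2, 0, 14]]
Expanding along the first row, det(C) = (-1)·(0·14 - 7·0) - (-7)·(1·14 - 7·(-2)) + 7·(1·0 - 0·(-2)) = (-1)·0 - (-7)·28 + 7·0 = 196
Since det(C) ≠ 0, rank(C) = 3 and the system is completely controllable.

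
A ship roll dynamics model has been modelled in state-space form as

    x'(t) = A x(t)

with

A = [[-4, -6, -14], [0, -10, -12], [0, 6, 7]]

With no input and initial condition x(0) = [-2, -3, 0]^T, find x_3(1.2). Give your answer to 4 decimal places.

det(sI - A) = s^3 - (tr A)s^2 + (M11 + M22 + M33)s - det A, where Mii is the 2×2 principal minor of A obtained by deleting row i and column i.
tr A = (-4) + (-10) + 7 = -7; M11 = (-10)·7 - (-12)·6 = -70 - (-72) = 2; M22 = (-4)·7 - (-14)·0 = -28 - 0 = -28; M33 = (-4)·(-10) - (-6)·0 = 40 - 0 = 40; sum of minors = 14.
det A = (-4)·((-10)·7 - (-12)·6) - (-6)·(0·7 - (-12)·0) + (-14)·(0·6 - (-10)·0) = (-4)·2 - (-6)·0 + (-14)·0 = -8.
So p(s) = det(sI - A) = s^3 + 7s^2 + 14s + 8.
Rational-root test: any integer root divides 8. Testing small divisors, s = -1 works: p(-1) = -1 + 7 + (-14) + 8 = 0, so (s + 1) is a factor.
Dividing, p(s) = (s + 1)(s^2 + 6s + 8).
Factor s^2 + 6s + 8: two numbers with sum -6 and product 8 are -2 and -4, so s^2 + 6s + 8 = (s + 2)(s + 4).
Hence p(s) = (s + 1) (s + 2) (s + 4), with roots -4, -2, -1.
The eigenvalues -4, -2, -1 are distinct and real, so A is diagonalisable and x(t) = e^{At} x(0) = V diag(e^{λ_i t}) V^{-1} x(0), where the columns of V are the eigenvectors.
λ = -4: A - (-4)I = [[0, -6, -14], [0, -6, -12], [0, 6, 11]]. v must be orthogonal to every row; (row 1) × (row 2) = [-12, 0, 0], so take v_1 = [1, 0, 0]^T.
λ = -2: A - (-2)I = [[-2, -6, -14], [0, -8, -12], [0, 6, 9]]. v must be orthogonal to every row; (row 1) × (row 2) = [-40, -24, 16], so take v_2 = [5, 3, -2]^T.
λ = -1: A - (-1)I = [[-3, -6, -14], [0, -9, -12], [0, 6, 8]]. v must be orthogonal to every row; (row 1) × (row 2) = [-54, -36, 27], so take v_3 = [-6, -4, 3]^T.
V = [v_1 v_2 v_3] = [[1, 5, -6], [0, 3, -4], [0, -2, 3]] has det V = 1, so V^{-1} = adj(V)/det V = [[1, -3, -2], [0, 3, 4], [0, 2, 3]].
Modal coordinates z(0) = V^{-1} x(0): 1·(-2) + (-3)·(-3) + (-2)·0 = 7; 0·(-2) + 3·(-3) + 4·0 = -9; 0·(-2) + 2·(-3) + 3·0 = -6; so z(0) = [7, -9, -6]^T.
x_3(t) = Σ_i (v_i)_3 · z_i(0) · e^{λ_i t} (row 3 of V times the modal terms).
x_3(1.2) = 0·7·e^{-4·1.2} + (-2)·(-9)·e^{-2·1.2} + 3·(-6)·e^{-1·1.2} = 0·0.008230 + 18·0.090718 + (-18)·0.301194 = -3.7886.

-3.7886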